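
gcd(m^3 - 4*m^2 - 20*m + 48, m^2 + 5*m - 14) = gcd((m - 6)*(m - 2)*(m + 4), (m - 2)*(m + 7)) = m - 2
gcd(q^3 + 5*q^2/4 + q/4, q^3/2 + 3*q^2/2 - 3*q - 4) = q + 1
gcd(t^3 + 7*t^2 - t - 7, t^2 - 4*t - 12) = 1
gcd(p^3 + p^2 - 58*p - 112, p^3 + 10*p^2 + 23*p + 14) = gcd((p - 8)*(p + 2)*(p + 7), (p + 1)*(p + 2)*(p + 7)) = p^2 + 9*p + 14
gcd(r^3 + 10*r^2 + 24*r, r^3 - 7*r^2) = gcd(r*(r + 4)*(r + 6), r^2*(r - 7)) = r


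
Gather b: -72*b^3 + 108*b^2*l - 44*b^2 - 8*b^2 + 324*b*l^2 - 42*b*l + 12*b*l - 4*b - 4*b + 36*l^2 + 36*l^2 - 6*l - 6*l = -72*b^3 + b^2*(108*l - 52) + b*(324*l^2 - 30*l - 8) + 72*l^2 - 12*l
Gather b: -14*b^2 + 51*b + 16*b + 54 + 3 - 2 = -14*b^2 + 67*b + 55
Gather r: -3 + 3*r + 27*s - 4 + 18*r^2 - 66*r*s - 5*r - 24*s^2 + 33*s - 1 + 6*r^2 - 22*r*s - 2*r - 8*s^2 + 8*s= 24*r^2 + r*(-88*s - 4) - 32*s^2 + 68*s - 8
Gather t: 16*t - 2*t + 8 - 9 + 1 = 14*t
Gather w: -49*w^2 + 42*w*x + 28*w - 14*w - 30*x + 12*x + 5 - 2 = -49*w^2 + w*(42*x + 14) - 18*x + 3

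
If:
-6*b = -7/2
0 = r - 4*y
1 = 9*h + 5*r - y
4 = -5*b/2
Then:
No Solution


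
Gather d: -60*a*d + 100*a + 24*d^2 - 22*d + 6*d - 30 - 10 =100*a + 24*d^2 + d*(-60*a - 16) - 40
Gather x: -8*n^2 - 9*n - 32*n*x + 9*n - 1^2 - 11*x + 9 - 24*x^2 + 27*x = -8*n^2 - 24*x^2 + x*(16 - 32*n) + 8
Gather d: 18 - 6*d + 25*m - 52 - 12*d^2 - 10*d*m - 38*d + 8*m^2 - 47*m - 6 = -12*d^2 + d*(-10*m - 44) + 8*m^2 - 22*m - 40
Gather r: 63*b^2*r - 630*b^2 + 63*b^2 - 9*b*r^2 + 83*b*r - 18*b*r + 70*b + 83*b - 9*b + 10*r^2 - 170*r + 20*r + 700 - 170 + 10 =-567*b^2 + 144*b + r^2*(10 - 9*b) + r*(63*b^2 + 65*b - 150) + 540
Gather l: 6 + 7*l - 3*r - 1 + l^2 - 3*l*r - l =l^2 + l*(6 - 3*r) - 3*r + 5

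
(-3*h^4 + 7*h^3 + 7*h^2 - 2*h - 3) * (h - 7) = -3*h^5 + 28*h^4 - 42*h^3 - 51*h^2 + 11*h + 21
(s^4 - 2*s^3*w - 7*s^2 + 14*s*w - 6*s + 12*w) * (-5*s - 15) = -5*s^5 + 10*s^4*w - 15*s^4 + 30*s^3*w + 35*s^3 - 70*s^2*w + 135*s^2 - 270*s*w + 90*s - 180*w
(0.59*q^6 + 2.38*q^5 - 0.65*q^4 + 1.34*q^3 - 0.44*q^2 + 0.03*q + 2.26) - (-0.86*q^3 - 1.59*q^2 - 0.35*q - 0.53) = 0.59*q^6 + 2.38*q^5 - 0.65*q^4 + 2.2*q^3 + 1.15*q^2 + 0.38*q + 2.79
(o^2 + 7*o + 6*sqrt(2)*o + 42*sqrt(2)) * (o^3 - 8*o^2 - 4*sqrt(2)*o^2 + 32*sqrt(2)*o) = o^5 - o^4 + 2*sqrt(2)*o^4 - 104*o^3 - 2*sqrt(2)*o^3 - 112*sqrt(2)*o^2 + 48*o^2 + 2688*o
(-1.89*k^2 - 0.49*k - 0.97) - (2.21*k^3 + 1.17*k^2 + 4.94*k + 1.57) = -2.21*k^3 - 3.06*k^2 - 5.43*k - 2.54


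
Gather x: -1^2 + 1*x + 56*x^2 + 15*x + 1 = 56*x^2 + 16*x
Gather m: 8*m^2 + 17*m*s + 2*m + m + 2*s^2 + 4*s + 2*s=8*m^2 + m*(17*s + 3) + 2*s^2 + 6*s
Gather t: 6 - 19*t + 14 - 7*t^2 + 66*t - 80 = -7*t^2 + 47*t - 60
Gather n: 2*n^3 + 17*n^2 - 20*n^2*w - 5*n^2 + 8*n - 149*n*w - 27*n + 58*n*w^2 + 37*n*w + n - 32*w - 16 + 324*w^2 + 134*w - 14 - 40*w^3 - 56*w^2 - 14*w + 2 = 2*n^3 + n^2*(12 - 20*w) + n*(58*w^2 - 112*w - 18) - 40*w^3 + 268*w^2 + 88*w - 28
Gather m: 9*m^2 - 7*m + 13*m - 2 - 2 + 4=9*m^2 + 6*m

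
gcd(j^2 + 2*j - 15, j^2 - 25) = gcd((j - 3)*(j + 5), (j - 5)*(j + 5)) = j + 5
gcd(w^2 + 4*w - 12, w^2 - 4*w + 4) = w - 2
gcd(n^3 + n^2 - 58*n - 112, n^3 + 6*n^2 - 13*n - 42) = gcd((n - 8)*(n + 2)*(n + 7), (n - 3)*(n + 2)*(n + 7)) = n^2 + 9*n + 14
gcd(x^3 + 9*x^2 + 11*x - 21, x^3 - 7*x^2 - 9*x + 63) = x + 3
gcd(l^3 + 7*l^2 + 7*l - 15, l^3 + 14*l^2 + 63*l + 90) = l^2 + 8*l + 15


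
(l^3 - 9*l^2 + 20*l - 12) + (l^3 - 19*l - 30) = 2*l^3 - 9*l^2 + l - 42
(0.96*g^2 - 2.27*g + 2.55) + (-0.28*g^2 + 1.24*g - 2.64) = 0.68*g^2 - 1.03*g - 0.0900000000000003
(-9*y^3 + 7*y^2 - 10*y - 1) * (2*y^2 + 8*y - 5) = -18*y^5 - 58*y^4 + 81*y^3 - 117*y^2 + 42*y + 5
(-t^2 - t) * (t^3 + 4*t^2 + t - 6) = -t^5 - 5*t^4 - 5*t^3 + 5*t^2 + 6*t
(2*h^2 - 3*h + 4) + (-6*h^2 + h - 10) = -4*h^2 - 2*h - 6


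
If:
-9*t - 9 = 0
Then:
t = -1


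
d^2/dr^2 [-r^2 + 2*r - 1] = -2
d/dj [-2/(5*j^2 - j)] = 2*(10*j - 1)/(j^2*(5*j - 1)^2)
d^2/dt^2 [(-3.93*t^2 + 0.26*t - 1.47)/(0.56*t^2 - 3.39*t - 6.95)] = (-14.758352*t^3 - 94.539312*t^2 + 22.815408*t - 437.138364)/(0.175616*t^6 - 3.189312*t^5 + 12.768168*t^4 + 40.205061*t^3 - 158.462085*t^2 - 491.236425*t - 335.702375)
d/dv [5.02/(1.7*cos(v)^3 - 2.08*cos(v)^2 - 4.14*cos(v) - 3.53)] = (25.602*cos(v)^2 - 20.8832*cos(v) - 20.7828)*sin(v)/(-1.7*cos(v)^3 + 2.08*cos(v)^2 + 4.14*cos(v) + 3.53)^2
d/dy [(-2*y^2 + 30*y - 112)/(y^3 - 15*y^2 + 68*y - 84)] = 2*(y^2 - 16*y + 52)/(y^4 - 16*y^3 + 88*y^2 - 192*y + 144)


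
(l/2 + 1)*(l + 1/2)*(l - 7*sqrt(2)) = l^3/2 - 7*sqrt(2)*l^2/2 + 5*l^2/4 - 35*sqrt(2)*l/4 + l/2 - 7*sqrt(2)/2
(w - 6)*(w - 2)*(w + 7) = w^3 - w^2 - 44*w + 84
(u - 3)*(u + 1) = u^2 - 2*u - 3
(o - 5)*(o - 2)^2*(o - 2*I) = o^4 - 9*o^3 - 2*I*o^3 + 24*o^2 + 18*I*o^2 - 20*o - 48*I*o + 40*I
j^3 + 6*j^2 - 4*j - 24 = (j - 2)*(j + 2)*(j + 6)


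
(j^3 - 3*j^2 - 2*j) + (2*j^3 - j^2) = 3*j^3 - 4*j^2 - 2*j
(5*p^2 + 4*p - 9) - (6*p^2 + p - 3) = -p^2 + 3*p - 6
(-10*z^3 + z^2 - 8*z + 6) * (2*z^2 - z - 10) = -20*z^5 + 12*z^4 + 83*z^3 + 10*z^2 + 74*z - 60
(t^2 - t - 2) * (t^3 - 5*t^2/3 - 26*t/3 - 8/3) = t^5 - 8*t^4/3 - 9*t^3 + 28*t^2/3 + 20*t + 16/3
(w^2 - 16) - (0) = w^2 - 16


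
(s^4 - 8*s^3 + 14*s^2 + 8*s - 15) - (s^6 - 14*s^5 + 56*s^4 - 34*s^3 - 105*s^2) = -s^6 + 14*s^5 - 55*s^4 + 26*s^3 + 119*s^2 + 8*s - 15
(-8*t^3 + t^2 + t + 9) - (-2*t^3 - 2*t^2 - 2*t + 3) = -6*t^3 + 3*t^2 + 3*t + 6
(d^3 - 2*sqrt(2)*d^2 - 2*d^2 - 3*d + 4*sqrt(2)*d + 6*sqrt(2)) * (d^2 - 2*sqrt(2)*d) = d^5 - 4*sqrt(2)*d^4 - 2*d^4 + 5*d^3 + 8*sqrt(2)*d^3 - 16*d^2 + 12*sqrt(2)*d^2 - 24*d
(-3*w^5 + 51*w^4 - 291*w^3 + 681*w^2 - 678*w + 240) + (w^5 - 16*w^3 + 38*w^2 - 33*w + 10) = -2*w^5 + 51*w^4 - 307*w^3 + 719*w^2 - 711*w + 250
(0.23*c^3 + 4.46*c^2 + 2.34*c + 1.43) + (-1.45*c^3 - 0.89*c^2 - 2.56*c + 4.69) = -1.22*c^3 + 3.57*c^2 - 0.22*c + 6.12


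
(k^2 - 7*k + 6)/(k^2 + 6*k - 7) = (k - 6)/(k + 7)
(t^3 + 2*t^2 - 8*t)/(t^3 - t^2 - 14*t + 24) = t/(t - 3)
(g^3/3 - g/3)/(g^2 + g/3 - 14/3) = (g^3 - g)/(3*g^2 + g - 14)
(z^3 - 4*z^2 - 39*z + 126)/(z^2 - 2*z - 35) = (z^2 + 3*z - 18)/(z + 5)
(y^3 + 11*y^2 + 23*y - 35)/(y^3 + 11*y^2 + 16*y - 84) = (y^2 + 4*y - 5)/(y^2 + 4*y - 12)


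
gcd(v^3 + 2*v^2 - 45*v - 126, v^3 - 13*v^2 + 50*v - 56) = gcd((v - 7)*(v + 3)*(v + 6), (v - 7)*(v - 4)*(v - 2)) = v - 7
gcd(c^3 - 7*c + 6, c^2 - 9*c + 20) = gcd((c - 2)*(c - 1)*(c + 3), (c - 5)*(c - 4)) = 1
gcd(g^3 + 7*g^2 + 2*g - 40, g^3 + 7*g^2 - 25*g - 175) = g + 5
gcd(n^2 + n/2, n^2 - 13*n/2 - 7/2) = n + 1/2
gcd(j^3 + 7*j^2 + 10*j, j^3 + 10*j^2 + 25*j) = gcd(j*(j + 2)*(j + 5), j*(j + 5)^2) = j^2 + 5*j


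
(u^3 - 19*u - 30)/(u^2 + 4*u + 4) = (u^2 - 2*u - 15)/(u + 2)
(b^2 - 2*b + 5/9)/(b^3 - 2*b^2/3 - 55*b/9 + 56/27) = 3*(3*b - 5)/(9*b^2 - 3*b - 56)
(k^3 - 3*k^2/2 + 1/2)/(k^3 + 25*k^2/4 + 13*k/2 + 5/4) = 2*(2*k^3 - 3*k^2 + 1)/(4*k^3 + 25*k^2 + 26*k + 5)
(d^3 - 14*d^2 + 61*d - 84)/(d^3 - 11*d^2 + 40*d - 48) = (d - 7)/(d - 4)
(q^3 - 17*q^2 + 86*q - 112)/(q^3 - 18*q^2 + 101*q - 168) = (q - 2)/(q - 3)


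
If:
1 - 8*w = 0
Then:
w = 1/8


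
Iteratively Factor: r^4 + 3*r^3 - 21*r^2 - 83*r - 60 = (r + 1)*(r^3 + 2*r^2 - 23*r - 60) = (r + 1)*(r + 4)*(r^2 - 2*r - 15) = (r + 1)*(r + 3)*(r + 4)*(r - 5)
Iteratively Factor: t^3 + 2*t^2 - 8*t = (t - 2)*(t^2 + 4*t) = t*(t - 2)*(t + 4)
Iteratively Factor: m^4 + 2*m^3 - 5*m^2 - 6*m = (m)*(m^3 + 2*m^2 - 5*m - 6) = m*(m + 3)*(m^2 - m - 2) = m*(m + 1)*(m + 3)*(m - 2)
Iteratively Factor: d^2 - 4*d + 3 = (d - 1)*(d - 3)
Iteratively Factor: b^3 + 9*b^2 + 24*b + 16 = (b + 4)*(b^2 + 5*b + 4) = (b + 4)^2*(b + 1)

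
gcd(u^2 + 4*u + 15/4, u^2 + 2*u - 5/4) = u + 5/2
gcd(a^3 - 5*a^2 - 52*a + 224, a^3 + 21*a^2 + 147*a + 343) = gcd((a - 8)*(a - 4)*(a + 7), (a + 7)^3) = a + 7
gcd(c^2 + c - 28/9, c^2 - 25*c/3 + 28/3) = c - 4/3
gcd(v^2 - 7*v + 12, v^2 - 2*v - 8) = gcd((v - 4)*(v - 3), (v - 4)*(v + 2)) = v - 4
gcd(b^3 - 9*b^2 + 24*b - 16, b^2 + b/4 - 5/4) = b - 1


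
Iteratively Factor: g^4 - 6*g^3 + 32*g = (g + 2)*(g^3 - 8*g^2 + 16*g) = g*(g + 2)*(g^2 - 8*g + 16) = g*(g - 4)*(g + 2)*(g - 4)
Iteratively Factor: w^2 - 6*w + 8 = (w - 2)*(w - 4)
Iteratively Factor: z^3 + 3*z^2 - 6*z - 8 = (z + 1)*(z^2 + 2*z - 8) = (z - 2)*(z + 1)*(z + 4)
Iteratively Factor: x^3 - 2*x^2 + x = (x - 1)*(x^2 - x) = (x - 1)^2*(x)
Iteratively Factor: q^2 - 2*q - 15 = (q - 5)*(q + 3)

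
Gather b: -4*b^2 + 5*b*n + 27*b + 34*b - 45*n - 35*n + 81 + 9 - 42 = -4*b^2 + b*(5*n + 61) - 80*n + 48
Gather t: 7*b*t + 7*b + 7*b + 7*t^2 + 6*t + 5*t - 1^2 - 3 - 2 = 14*b + 7*t^2 + t*(7*b + 11) - 6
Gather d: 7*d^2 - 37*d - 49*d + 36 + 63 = 7*d^2 - 86*d + 99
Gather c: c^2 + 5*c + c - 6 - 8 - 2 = c^2 + 6*c - 16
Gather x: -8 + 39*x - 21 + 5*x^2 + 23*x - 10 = 5*x^2 + 62*x - 39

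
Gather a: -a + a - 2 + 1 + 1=0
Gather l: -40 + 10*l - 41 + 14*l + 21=24*l - 60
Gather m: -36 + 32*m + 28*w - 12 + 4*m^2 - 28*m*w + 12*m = 4*m^2 + m*(44 - 28*w) + 28*w - 48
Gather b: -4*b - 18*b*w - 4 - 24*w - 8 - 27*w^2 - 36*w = b*(-18*w - 4) - 27*w^2 - 60*w - 12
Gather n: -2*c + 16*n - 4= -2*c + 16*n - 4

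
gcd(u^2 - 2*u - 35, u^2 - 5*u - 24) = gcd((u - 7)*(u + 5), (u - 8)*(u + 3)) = 1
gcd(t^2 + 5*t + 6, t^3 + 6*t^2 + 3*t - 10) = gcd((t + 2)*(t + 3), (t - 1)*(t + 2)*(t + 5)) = t + 2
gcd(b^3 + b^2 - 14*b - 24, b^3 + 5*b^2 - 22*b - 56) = b^2 - 2*b - 8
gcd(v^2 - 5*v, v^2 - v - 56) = 1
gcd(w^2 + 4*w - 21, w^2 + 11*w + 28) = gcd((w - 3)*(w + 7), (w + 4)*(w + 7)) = w + 7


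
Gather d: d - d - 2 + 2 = 0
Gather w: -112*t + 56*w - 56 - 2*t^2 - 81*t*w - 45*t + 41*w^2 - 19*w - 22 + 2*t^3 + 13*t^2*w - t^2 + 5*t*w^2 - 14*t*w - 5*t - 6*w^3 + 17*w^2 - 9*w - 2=2*t^3 - 3*t^2 - 162*t - 6*w^3 + w^2*(5*t + 58) + w*(13*t^2 - 95*t + 28) - 80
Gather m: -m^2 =-m^2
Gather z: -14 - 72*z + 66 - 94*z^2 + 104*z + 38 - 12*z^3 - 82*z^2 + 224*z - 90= -12*z^3 - 176*z^2 + 256*z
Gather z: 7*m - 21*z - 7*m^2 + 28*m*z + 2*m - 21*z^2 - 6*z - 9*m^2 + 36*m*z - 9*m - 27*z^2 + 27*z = -16*m^2 + 64*m*z - 48*z^2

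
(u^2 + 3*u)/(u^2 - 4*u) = (u + 3)/(u - 4)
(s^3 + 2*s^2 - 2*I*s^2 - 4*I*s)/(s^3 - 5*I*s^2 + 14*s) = (s^2 + 2*s*(1 - I) - 4*I)/(s^2 - 5*I*s + 14)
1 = 1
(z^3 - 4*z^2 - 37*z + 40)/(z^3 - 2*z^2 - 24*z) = (-z^3 + 4*z^2 + 37*z - 40)/(z*(-z^2 + 2*z + 24))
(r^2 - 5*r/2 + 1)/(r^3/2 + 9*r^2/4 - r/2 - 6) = 2*(2*r^2 - 5*r + 2)/(2*r^3 + 9*r^2 - 2*r - 24)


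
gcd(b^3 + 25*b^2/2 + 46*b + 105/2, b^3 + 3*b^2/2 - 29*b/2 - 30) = b^2 + 11*b/2 + 15/2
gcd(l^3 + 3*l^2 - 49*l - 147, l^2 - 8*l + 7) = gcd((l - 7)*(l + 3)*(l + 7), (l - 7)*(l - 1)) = l - 7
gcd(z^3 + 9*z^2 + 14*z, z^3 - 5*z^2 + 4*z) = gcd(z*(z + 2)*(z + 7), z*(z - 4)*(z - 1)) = z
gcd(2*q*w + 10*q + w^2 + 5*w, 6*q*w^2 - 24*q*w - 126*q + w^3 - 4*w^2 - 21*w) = 1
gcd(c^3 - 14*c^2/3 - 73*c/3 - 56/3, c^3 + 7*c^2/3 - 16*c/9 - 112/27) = c + 7/3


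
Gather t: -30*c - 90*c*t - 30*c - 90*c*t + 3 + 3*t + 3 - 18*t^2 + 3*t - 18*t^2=-60*c - 36*t^2 + t*(6 - 180*c) + 6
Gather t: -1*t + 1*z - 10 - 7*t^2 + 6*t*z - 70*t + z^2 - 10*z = -7*t^2 + t*(6*z - 71) + z^2 - 9*z - 10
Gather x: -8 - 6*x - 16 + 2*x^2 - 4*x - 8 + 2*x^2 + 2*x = 4*x^2 - 8*x - 32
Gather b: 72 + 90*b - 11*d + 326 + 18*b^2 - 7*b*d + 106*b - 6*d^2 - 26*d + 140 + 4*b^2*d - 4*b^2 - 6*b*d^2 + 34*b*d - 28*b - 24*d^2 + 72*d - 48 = b^2*(4*d + 14) + b*(-6*d^2 + 27*d + 168) - 30*d^2 + 35*d + 490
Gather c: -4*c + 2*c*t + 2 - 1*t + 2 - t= c*(2*t - 4) - 2*t + 4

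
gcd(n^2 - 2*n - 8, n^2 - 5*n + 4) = n - 4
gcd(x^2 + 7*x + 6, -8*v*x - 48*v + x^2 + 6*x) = x + 6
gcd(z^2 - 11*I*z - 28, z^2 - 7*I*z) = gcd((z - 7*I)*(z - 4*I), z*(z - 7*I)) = z - 7*I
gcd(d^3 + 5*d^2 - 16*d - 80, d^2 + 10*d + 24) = d + 4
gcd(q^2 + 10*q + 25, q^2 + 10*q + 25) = q^2 + 10*q + 25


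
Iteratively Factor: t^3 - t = (t)*(t^2 - 1) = t*(t - 1)*(t + 1)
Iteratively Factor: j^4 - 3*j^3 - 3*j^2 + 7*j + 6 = (j - 3)*(j^3 - 3*j - 2) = (j - 3)*(j + 1)*(j^2 - j - 2) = (j - 3)*(j - 2)*(j + 1)*(j + 1)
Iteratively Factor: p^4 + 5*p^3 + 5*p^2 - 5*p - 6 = (p + 3)*(p^3 + 2*p^2 - p - 2) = (p - 1)*(p + 3)*(p^2 + 3*p + 2) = (p - 1)*(p + 1)*(p + 3)*(p + 2)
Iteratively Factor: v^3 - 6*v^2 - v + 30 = (v + 2)*(v^2 - 8*v + 15) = (v - 5)*(v + 2)*(v - 3)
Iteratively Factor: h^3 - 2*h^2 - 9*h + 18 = (h + 3)*(h^2 - 5*h + 6) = (h - 2)*(h + 3)*(h - 3)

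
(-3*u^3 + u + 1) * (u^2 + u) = -3*u^5 - 3*u^4 + u^3 + 2*u^2 + u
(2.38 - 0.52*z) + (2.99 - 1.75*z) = 5.37 - 2.27*z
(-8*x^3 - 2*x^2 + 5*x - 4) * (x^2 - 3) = -8*x^5 - 2*x^4 + 29*x^3 + 2*x^2 - 15*x + 12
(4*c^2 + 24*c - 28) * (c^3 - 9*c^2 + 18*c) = 4*c^5 - 12*c^4 - 172*c^3 + 684*c^2 - 504*c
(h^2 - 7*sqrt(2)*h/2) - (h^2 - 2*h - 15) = -7*sqrt(2)*h/2 + 2*h + 15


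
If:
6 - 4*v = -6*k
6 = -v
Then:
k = -5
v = -6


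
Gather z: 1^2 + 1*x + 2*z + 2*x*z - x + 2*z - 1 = z*(2*x + 4)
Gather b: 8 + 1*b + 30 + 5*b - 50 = 6*b - 12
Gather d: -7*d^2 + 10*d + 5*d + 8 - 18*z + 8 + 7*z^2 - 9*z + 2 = -7*d^2 + 15*d + 7*z^2 - 27*z + 18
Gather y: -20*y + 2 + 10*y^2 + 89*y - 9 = 10*y^2 + 69*y - 7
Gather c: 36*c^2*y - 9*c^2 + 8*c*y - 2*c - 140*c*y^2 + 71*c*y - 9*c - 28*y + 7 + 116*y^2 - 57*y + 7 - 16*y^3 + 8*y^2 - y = c^2*(36*y - 9) + c*(-140*y^2 + 79*y - 11) - 16*y^3 + 124*y^2 - 86*y + 14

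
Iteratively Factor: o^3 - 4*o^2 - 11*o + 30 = (o - 2)*(o^2 - 2*o - 15) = (o - 5)*(o - 2)*(o + 3)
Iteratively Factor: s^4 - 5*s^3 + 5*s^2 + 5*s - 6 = (s - 1)*(s^3 - 4*s^2 + s + 6) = (s - 1)*(s + 1)*(s^2 - 5*s + 6) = (s - 3)*(s - 1)*(s + 1)*(s - 2)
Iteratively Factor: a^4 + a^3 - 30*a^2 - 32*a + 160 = (a - 5)*(a^3 + 6*a^2 - 32) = (a - 5)*(a + 4)*(a^2 + 2*a - 8) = (a - 5)*(a + 4)^2*(a - 2)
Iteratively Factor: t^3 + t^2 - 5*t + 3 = (t - 1)*(t^2 + 2*t - 3) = (t - 1)*(t + 3)*(t - 1)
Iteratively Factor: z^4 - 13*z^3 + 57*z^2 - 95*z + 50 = (z - 2)*(z^3 - 11*z^2 + 35*z - 25) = (z - 5)*(z - 2)*(z^2 - 6*z + 5) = (z - 5)^2*(z - 2)*(z - 1)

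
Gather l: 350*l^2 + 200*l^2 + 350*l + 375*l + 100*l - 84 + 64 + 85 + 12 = 550*l^2 + 825*l + 77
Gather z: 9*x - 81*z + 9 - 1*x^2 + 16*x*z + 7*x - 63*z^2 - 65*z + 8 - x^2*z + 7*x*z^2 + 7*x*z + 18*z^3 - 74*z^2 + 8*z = -x^2 + 16*x + 18*z^3 + z^2*(7*x - 137) + z*(-x^2 + 23*x - 138) + 17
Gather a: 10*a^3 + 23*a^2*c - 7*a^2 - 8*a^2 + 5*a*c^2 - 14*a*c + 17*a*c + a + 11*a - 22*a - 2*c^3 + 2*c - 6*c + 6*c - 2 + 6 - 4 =10*a^3 + a^2*(23*c - 15) + a*(5*c^2 + 3*c - 10) - 2*c^3 + 2*c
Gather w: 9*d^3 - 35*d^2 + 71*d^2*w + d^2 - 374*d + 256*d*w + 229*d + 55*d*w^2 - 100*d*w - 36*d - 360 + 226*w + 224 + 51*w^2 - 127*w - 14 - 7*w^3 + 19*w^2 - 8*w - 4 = 9*d^3 - 34*d^2 - 181*d - 7*w^3 + w^2*(55*d + 70) + w*(71*d^2 + 156*d + 91) - 154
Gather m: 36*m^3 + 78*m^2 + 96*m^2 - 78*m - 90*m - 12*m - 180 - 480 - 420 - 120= 36*m^3 + 174*m^2 - 180*m - 1200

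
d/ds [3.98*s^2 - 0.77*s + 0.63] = 7.96*s - 0.77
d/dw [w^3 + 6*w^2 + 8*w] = 3*w^2 + 12*w + 8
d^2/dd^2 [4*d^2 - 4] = 8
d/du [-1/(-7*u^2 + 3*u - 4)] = (3 - 14*u)/(7*u^2 - 3*u + 4)^2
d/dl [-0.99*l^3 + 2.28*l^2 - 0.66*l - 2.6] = -2.97*l^2 + 4.56*l - 0.66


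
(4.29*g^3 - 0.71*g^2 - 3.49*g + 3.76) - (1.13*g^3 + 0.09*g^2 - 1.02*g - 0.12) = 3.16*g^3 - 0.8*g^2 - 2.47*g + 3.88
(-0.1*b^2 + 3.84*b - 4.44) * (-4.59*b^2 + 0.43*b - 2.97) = 0.459*b^4 - 17.6686*b^3 + 22.3278*b^2 - 13.314*b + 13.1868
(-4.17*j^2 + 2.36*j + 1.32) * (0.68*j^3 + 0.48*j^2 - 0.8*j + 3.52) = -2.8356*j^5 - 0.3968*j^4 + 5.3664*j^3 - 15.9328*j^2 + 7.2512*j + 4.6464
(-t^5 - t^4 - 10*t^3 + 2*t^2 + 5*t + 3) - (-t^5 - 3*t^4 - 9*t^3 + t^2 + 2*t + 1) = 2*t^4 - t^3 + t^2 + 3*t + 2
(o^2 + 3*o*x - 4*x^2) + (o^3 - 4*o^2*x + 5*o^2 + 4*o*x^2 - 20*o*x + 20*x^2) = o^3 - 4*o^2*x + 6*o^2 + 4*o*x^2 - 17*o*x + 16*x^2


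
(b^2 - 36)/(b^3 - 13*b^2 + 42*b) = (b + 6)/(b*(b - 7))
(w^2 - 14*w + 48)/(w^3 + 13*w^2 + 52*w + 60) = (w^2 - 14*w + 48)/(w^3 + 13*w^2 + 52*w + 60)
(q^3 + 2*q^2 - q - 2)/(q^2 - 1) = q + 2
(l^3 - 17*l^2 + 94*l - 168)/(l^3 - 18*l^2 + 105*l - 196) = (l - 6)/(l - 7)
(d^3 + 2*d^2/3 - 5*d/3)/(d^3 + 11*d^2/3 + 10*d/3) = (d - 1)/(d + 2)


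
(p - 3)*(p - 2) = p^2 - 5*p + 6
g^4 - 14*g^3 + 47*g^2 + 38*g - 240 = (g - 8)*(g - 5)*(g - 3)*(g + 2)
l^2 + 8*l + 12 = (l + 2)*(l + 6)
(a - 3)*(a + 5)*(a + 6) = a^3 + 8*a^2 - 3*a - 90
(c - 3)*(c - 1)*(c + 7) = c^3 + 3*c^2 - 25*c + 21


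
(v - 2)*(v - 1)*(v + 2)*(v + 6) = v^4 + 5*v^3 - 10*v^2 - 20*v + 24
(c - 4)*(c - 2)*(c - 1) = c^3 - 7*c^2 + 14*c - 8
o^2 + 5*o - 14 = (o - 2)*(o + 7)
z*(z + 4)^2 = z^3 + 8*z^2 + 16*z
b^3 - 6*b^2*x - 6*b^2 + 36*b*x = b*(b - 6)*(b - 6*x)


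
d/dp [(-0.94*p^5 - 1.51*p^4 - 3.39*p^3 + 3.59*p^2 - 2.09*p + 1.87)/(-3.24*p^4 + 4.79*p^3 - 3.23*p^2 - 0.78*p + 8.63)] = (3.0456*p^8 - 9.0052*p^7 - 9.1079*p^6 + 35.9506*p^5 - 63.5888*p^4 - 2.57940000000001*p^3 - 124.1899*p^2 + 74.0436*p - 16.5781)/(10.4976*p^8 - 31.0392*p^7 + 43.8745*p^6 - 25.889*p^5 - 52.9619*p^4 + 87.7142*p^3 - 55.1414*p^2 - 13.4628*p + 74.4769)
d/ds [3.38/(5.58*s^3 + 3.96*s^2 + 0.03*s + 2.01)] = (-56.5812*s^2 - 26.7696*s - 0.1014)/(5.58*s^3 + 3.96*s^2 + 0.03*s + 2.01)^2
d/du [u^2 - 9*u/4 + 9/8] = 2*u - 9/4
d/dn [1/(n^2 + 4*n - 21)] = 2*(-n - 2)/(n^2 + 4*n - 21)^2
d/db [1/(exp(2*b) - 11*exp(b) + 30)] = (11 - 2*exp(b))*exp(b)/(exp(2*b) - 11*exp(b) + 30)^2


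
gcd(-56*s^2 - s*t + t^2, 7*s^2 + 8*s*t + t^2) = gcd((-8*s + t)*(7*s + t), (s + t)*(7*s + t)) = 7*s + t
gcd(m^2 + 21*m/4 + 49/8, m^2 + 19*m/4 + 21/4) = m + 7/4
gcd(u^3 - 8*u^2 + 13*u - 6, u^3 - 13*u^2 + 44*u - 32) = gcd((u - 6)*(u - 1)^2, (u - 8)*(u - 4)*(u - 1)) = u - 1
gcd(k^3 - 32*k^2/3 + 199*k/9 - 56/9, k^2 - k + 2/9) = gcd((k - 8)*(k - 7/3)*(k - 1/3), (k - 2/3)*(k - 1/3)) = k - 1/3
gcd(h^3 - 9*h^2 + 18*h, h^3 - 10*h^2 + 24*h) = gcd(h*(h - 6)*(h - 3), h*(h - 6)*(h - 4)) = h^2 - 6*h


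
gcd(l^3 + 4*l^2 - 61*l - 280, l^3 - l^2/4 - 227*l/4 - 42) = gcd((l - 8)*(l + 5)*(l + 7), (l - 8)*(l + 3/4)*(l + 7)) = l^2 - l - 56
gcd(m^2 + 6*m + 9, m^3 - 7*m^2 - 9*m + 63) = m + 3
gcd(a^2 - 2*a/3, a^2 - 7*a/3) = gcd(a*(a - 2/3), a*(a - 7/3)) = a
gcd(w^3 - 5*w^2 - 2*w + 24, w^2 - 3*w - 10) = w + 2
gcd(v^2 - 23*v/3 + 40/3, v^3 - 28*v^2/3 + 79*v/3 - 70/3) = v - 5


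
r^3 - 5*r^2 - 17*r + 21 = (r - 7)*(r - 1)*(r + 3)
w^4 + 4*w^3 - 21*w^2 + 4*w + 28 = (w - 2)^2*(w + 1)*(w + 7)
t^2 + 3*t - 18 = (t - 3)*(t + 6)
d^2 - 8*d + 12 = (d - 6)*(d - 2)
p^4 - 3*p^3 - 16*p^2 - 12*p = p*(p - 6)*(p + 1)*(p + 2)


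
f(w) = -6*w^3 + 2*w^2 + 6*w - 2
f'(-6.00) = -666.00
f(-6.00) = 1330.00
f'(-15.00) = -4104.00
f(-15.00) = 20608.00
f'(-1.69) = -52.17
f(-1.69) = 22.53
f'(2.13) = -67.14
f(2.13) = -38.13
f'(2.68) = -112.56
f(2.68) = -87.05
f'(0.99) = -7.68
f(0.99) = 0.08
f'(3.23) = -168.87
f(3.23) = -163.94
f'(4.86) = -399.71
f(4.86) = -614.35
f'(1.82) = -46.34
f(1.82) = -20.63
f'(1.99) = -57.32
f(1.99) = -29.42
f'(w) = -18*w^2 + 4*w + 6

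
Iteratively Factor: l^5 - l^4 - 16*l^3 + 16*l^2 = (l - 4)*(l^4 + 3*l^3 - 4*l^2) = (l - 4)*(l + 4)*(l^3 - l^2) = l*(l - 4)*(l + 4)*(l^2 - l) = l^2*(l - 4)*(l + 4)*(l - 1)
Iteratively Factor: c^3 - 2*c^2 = (c - 2)*(c^2) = c*(c - 2)*(c)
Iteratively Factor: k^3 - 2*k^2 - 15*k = (k - 5)*(k^2 + 3*k) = (k - 5)*(k + 3)*(k)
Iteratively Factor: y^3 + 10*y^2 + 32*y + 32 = (y + 4)*(y^2 + 6*y + 8) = (y + 2)*(y + 4)*(y + 4)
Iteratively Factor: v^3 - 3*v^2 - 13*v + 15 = (v - 5)*(v^2 + 2*v - 3) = (v - 5)*(v + 3)*(v - 1)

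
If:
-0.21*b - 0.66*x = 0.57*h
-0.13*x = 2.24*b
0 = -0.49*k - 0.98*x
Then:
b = -0.0580357142857143*x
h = -1.13651315789474*x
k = -2.0*x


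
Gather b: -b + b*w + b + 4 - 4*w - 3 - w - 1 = b*w - 5*w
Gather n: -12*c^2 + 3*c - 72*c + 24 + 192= -12*c^2 - 69*c + 216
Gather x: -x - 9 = -x - 9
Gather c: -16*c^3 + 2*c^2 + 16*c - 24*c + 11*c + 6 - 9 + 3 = -16*c^3 + 2*c^2 + 3*c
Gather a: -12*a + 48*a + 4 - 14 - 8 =36*a - 18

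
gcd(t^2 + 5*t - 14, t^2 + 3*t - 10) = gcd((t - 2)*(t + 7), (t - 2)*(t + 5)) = t - 2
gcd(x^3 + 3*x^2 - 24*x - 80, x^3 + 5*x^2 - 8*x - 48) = x^2 + 8*x + 16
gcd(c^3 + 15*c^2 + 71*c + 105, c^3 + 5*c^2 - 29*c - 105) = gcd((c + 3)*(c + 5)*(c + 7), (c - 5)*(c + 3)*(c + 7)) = c^2 + 10*c + 21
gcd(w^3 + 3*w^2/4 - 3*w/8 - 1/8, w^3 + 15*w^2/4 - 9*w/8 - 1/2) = w^2 - w/4 - 1/8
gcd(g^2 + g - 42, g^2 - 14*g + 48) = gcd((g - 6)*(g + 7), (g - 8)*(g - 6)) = g - 6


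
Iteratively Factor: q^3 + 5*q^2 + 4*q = (q + 1)*(q^2 + 4*q) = (q + 1)*(q + 4)*(q)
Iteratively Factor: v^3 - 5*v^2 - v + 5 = (v - 1)*(v^2 - 4*v - 5) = (v - 5)*(v - 1)*(v + 1)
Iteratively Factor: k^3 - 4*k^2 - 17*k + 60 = (k + 4)*(k^2 - 8*k + 15) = (k - 5)*(k + 4)*(k - 3)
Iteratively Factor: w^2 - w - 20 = (w + 4)*(w - 5)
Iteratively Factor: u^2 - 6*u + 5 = (u - 1)*(u - 5)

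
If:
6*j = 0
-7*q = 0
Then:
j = 0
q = 0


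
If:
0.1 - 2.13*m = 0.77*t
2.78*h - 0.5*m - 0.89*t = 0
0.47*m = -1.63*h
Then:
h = -0.03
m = 0.10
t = -0.15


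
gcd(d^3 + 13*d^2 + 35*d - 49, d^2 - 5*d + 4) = d - 1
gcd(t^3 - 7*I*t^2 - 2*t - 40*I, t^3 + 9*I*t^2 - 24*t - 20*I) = t + 2*I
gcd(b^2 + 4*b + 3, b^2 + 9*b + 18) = b + 3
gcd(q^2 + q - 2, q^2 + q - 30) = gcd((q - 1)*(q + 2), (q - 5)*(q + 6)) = 1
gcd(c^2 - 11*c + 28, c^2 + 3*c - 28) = c - 4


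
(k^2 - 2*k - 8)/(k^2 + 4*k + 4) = (k - 4)/(k + 2)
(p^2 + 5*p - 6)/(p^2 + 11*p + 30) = (p - 1)/(p + 5)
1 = 1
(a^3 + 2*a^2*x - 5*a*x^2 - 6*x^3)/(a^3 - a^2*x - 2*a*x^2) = (a + 3*x)/a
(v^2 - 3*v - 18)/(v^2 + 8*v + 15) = (v - 6)/(v + 5)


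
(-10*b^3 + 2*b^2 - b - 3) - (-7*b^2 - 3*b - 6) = -10*b^3 + 9*b^2 + 2*b + 3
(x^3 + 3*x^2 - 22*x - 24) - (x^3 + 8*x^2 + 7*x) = -5*x^2 - 29*x - 24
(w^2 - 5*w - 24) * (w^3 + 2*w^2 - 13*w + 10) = w^5 - 3*w^4 - 47*w^3 + 27*w^2 + 262*w - 240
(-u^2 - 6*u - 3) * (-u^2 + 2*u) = u^4 + 4*u^3 - 9*u^2 - 6*u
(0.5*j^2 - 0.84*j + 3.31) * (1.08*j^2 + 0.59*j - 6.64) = 0.54*j^4 - 0.6122*j^3 - 0.2408*j^2 + 7.5305*j - 21.9784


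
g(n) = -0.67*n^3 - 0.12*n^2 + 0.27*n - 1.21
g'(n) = -2.01*n^2 - 0.24*n + 0.27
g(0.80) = -1.41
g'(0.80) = -1.21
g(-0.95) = -1.00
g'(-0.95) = -1.32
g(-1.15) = -0.66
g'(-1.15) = -2.11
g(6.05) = -152.34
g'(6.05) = -74.75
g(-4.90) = 73.41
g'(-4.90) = -46.81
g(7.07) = -242.07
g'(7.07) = -101.90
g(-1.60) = 0.80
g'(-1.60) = -4.49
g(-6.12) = 146.22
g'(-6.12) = -73.54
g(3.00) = -19.57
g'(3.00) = -18.54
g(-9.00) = 475.07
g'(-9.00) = -160.38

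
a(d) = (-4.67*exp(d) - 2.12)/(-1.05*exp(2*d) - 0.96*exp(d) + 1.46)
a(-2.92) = -1.69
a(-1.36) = -2.90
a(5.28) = 0.02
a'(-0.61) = -17.50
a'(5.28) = -0.02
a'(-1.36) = -2.02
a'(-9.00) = 0.00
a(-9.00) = -1.45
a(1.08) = 1.52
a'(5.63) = -0.02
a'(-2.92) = -0.25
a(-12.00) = -1.45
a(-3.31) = -1.61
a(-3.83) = -1.54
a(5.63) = 0.02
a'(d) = (-4.67*exp(d) - 2.12)*(2.1*exp(2*d) + 0.96*exp(d))/(-1.05*exp(2*d) - 0.96*exp(d) + 1.46)^2 - 4.67*exp(d)/(-1.05*exp(2*d) - 0.96*exp(d) + 1.46)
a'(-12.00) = 0.00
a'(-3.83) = -0.09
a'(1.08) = -1.73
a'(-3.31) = -0.16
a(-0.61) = -7.41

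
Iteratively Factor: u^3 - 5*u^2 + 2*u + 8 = (u - 4)*(u^2 - u - 2) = (u - 4)*(u - 2)*(u + 1)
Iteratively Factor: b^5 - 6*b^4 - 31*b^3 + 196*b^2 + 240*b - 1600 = (b - 5)*(b^4 - b^3 - 36*b^2 + 16*b + 320) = (b - 5)*(b + 4)*(b^3 - 5*b^2 - 16*b + 80) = (b - 5)*(b + 4)^2*(b^2 - 9*b + 20) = (b - 5)^2*(b + 4)^2*(b - 4)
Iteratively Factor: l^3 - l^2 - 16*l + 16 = (l + 4)*(l^2 - 5*l + 4) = (l - 1)*(l + 4)*(l - 4)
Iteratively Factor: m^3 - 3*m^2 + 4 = (m - 2)*(m^2 - m - 2) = (m - 2)*(m + 1)*(m - 2)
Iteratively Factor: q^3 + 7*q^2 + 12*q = (q + 3)*(q^2 + 4*q) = q*(q + 3)*(q + 4)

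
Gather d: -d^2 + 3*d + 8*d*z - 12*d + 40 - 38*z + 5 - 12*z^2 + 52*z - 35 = -d^2 + d*(8*z - 9) - 12*z^2 + 14*z + 10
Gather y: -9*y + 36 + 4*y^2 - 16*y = 4*y^2 - 25*y + 36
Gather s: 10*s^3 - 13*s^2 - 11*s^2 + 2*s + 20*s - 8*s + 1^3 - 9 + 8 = 10*s^3 - 24*s^2 + 14*s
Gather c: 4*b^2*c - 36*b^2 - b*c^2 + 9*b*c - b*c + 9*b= -36*b^2 - b*c^2 + 9*b + c*(4*b^2 + 8*b)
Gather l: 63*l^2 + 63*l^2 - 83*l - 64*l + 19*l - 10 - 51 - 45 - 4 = 126*l^2 - 128*l - 110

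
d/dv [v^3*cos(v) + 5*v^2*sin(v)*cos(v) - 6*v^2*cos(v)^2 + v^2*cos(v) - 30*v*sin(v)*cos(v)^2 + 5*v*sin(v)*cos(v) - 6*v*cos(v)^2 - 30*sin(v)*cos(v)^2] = -v^3*sin(v) - v^2*sin(v) + 6*v^2*sin(2*v) + 3*v^2*cos(v) + 5*v^2*cos(2*v) + 11*v*sin(2*v) - 11*v*cos(v)/2 - v*cos(2*v) - 45*v*cos(3*v)/2 - 6*v + 45*sin(v)/2 + 5*sin(2*v)/2 - 15*sin(3*v)/2 - 30*sqrt(2)*sin(v + pi/4) + 45*cos(v)/2 - 3*cos(2*v) - 45*cos(3*v)/2 - 3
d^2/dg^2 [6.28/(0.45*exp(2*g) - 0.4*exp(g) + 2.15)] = ((2.512 - 11.304*exp(g))*(0.45*exp(2*g) - 0.4*exp(g) + 2.15) + 6.28*(0.9*exp(g) - 0.4)*(1.8*exp(g) - 0.8)*exp(g))*exp(g)/(0.45*exp(2*g) - 0.4*exp(g) + 2.15)^3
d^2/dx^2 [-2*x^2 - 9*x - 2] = -4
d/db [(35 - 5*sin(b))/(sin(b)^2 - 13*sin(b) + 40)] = 5*(sin(b)^2 - 14*sin(b) + 51)*cos(b)/(sin(b)^2 - 13*sin(b) + 40)^2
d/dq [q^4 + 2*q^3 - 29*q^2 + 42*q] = 4*q^3 + 6*q^2 - 58*q + 42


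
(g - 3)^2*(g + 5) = g^3 - g^2 - 21*g + 45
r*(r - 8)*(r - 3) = r^3 - 11*r^2 + 24*r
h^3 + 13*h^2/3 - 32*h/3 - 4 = (h - 2)*(h + 1/3)*(h + 6)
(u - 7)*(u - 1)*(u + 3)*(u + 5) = u^4 - 42*u^2 - 64*u + 105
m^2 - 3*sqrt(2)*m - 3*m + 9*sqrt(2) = (m - 3)*(m - 3*sqrt(2))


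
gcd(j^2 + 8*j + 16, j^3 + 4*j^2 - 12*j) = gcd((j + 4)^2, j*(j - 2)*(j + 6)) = 1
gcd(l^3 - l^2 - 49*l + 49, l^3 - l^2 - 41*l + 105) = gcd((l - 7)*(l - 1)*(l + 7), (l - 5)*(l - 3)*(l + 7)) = l + 7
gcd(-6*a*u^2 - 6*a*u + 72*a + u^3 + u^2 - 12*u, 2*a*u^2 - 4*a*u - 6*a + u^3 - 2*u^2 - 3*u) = u - 3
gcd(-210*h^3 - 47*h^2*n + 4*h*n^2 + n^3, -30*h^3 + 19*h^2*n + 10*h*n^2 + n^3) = 30*h^2 + 11*h*n + n^2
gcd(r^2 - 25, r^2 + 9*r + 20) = r + 5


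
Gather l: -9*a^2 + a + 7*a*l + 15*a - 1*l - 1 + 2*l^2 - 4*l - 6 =-9*a^2 + 16*a + 2*l^2 + l*(7*a - 5) - 7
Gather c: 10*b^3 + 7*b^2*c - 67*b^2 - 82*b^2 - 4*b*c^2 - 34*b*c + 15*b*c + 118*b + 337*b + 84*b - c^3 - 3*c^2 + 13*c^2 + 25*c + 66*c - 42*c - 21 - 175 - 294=10*b^3 - 149*b^2 + 539*b - c^3 + c^2*(10 - 4*b) + c*(7*b^2 - 19*b + 49) - 490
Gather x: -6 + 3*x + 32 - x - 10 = 2*x + 16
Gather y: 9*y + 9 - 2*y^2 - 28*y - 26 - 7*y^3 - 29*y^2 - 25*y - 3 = -7*y^3 - 31*y^2 - 44*y - 20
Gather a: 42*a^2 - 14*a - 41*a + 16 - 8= 42*a^2 - 55*a + 8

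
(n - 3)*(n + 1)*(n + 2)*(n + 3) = n^4 + 3*n^3 - 7*n^2 - 27*n - 18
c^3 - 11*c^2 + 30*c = c*(c - 6)*(c - 5)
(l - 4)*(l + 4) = l^2 - 16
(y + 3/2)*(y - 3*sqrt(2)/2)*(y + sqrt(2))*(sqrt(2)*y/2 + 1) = sqrt(2)*y^4/2 + y^3/2 + 3*sqrt(2)*y^3/4 - 2*sqrt(2)*y^2 + 3*y^2/4 - 3*sqrt(2)*y - 3*y - 9/2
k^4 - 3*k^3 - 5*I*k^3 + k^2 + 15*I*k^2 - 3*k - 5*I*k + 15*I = (k - 3)*(k - 5*I)*(k - I)*(k + I)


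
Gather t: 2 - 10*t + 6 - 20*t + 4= 12 - 30*t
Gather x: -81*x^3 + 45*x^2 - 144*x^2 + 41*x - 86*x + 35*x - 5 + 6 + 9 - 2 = -81*x^3 - 99*x^2 - 10*x + 8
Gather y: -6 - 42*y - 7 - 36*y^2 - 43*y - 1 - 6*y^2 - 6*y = -42*y^2 - 91*y - 14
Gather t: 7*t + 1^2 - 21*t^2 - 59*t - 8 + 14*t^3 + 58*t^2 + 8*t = 14*t^3 + 37*t^2 - 44*t - 7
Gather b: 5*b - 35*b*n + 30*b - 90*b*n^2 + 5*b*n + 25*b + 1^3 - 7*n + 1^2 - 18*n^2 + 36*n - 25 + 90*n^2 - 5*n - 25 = b*(-90*n^2 - 30*n + 60) + 72*n^2 + 24*n - 48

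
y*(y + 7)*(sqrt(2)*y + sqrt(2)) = sqrt(2)*y^3 + 8*sqrt(2)*y^2 + 7*sqrt(2)*y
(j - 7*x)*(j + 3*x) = j^2 - 4*j*x - 21*x^2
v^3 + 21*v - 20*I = (v - 4*I)*(v - I)*(v + 5*I)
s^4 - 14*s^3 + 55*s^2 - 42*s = s*(s - 7)*(s - 6)*(s - 1)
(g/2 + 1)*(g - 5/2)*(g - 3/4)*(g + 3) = g^4/2 + 7*g^3/8 - 67*g^2/16 - 81*g/16 + 45/8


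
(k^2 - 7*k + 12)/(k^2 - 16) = (k - 3)/(k + 4)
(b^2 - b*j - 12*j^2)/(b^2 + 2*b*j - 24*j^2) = (b + 3*j)/(b + 6*j)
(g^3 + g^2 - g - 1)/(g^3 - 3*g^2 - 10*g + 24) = (g^3 + g^2 - g - 1)/(g^3 - 3*g^2 - 10*g + 24)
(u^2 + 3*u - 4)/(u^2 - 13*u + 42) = (u^2 + 3*u - 4)/(u^2 - 13*u + 42)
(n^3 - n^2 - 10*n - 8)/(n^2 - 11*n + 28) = (n^2 + 3*n + 2)/(n - 7)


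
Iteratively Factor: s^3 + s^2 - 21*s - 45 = (s + 3)*(s^2 - 2*s - 15) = (s + 3)^2*(s - 5)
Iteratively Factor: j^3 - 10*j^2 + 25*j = (j - 5)*(j^2 - 5*j) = (j - 5)^2*(j)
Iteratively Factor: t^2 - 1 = (t - 1)*(t + 1)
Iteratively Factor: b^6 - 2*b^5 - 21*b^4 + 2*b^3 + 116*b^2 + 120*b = (b - 3)*(b^5 + b^4 - 18*b^3 - 52*b^2 - 40*b) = (b - 3)*(b + 2)*(b^4 - b^3 - 16*b^2 - 20*b) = b*(b - 3)*(b + 2)*(b^3 - b^2 - 16*b - 20) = b*(b - 3)*(b + 2)^2*(b^2 - 3*b - 10) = b*(b - 5)*(b - 3)*(b + 2)^2*(b + 2)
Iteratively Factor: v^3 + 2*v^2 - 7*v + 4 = (v + 4)*(v^2 - 2*v + 1) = (v - 1)*(v + 4)*(v - 1)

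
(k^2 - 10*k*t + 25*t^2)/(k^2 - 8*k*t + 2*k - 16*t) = (k^2 - 10*k*t + 25*t^2)/(k^2 - 8*k*t + 2*k - 16*t)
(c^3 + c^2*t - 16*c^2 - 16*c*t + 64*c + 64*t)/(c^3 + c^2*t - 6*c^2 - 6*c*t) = (c^2 - 16*c + 64)/(c*(c - 6))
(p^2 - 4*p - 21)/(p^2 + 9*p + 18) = (p - 7)/(p + 6)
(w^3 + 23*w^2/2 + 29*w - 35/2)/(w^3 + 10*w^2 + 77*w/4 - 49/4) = 2*(w + 5)/(2*w + 7)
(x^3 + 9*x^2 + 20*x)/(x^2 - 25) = x*(x + 4)/(x - 5)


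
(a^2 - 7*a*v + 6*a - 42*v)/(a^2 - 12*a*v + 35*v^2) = (-a - 6)/(-a + 5*v)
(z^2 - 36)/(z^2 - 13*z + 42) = (z + 6)/(z - 7)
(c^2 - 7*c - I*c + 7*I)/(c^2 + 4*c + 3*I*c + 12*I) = (c^2 - c*(7 + I) + 7*I)/(c^2 + c*(4 + 3*I) + 12*I)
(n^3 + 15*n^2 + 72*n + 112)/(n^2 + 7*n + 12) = (n^2 + 11*n + 28)/(n + 3)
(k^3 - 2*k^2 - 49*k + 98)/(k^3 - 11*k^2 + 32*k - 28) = (k + 7)/(k - 2)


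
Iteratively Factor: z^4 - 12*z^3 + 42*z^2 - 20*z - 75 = (z - 5)*(z^3 - 7*z^2 + 7*z + 15) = (z - 5)*(z + 1)*(z^2 - 8*z + 15) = (z - 5)^2*(z + 1)*(z - 3)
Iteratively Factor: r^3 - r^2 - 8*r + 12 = (r - 2)*(r^2 + r - 6) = (r - 2)^2*(r + 3)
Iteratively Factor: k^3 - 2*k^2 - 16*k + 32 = (k - 4)*(k^2 + 2*k - 8) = (k - 4)*(k - 2)*(k + 4)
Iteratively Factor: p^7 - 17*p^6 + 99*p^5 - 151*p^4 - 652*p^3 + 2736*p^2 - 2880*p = (p)*(p^6 - 17*p^5 + 99*p^4 - 151*p^3 - 652*p^2 + 2736*p - 2880) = p*(p - 4)*(p^5 - 13*p^4 + 47*p^3 + 37*p^2 - 504*p + 720) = p*(p - 4)^2*(p^4 - 9*p^3 + 11*p^2 + 81*p - 180) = p*(p - 4)^2*(p + 3)*(p^3 - 12*p^2 + 47*p - 60) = p*(p - 4)^3*(p + 3)*(p^2 - 8*p + 15) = p*(p - 4)^3*(p - 3)*(p + 3)*(p - 5)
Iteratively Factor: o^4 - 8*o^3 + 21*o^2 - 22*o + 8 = (o - 1)*(o^3 - 7*o^2 + 14*o - 8) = (o - 2)*(o - 1)*(o^2 - 5*o + 4) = (o - 2)*(o - 1)^2*(o - 4)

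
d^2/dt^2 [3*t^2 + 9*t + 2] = 6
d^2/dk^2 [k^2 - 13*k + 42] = 2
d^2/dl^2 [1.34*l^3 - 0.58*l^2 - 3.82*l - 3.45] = 8.04*l - 1.16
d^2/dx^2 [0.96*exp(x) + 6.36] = 0.96*exp(x)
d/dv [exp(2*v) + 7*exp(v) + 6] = (2*exp(v) + 7)*exp(v)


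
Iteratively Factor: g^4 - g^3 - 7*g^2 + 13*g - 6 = (g - 2)*(g^3 + g^2 - 5*g + 3) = (g - 2)*(g - 1)*(g^2 + 2*g - 3) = (g - 2)*(g - 1)*(g + 3)*(g - 1)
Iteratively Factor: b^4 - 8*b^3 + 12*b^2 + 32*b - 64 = (b - 2)*(b^3 - 6*b^2 + 32) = (b - 4)*(b - 2)*(b^2 - 2*b - 8) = (b - 4)^2*(b - 2)*(b + 2)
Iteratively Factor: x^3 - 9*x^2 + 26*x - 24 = (x - 3)*(x^2 - 6*x + 8) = (x - 3)*(x - 2)*(x - 4)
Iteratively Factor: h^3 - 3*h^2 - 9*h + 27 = (h + 3)*(h^2 - 6*h + 9) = (h - 3)*(h + 3)*(h - 3)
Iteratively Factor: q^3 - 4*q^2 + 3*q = (q - 3)*(q^2 - q) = (q - 3)*(q - 1)*(q)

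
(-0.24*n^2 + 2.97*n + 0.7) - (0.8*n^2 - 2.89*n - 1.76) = -1.04*n^2 + 5.86*n + 2.46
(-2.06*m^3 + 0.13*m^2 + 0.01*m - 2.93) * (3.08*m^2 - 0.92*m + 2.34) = -6.3448*m^5 + 2.2956*m^4 - 4.9092*m^3 - 8.7294*m^2 + 2.719*m - 6.8562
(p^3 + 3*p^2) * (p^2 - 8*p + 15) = p^5 - 5*p^4 - 9*p^3 + 45*p^2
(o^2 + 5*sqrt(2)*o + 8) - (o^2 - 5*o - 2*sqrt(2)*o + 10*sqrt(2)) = 5*o + 7*sqrt(2)*o - 10*sqrt(2) + 8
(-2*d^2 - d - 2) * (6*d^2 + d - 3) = -12*d^4 - 8*d^3 - 7*d^2 + d + 6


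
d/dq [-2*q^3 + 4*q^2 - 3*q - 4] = -6*q^2 + 8*q - 3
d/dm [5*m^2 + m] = 10*m + 1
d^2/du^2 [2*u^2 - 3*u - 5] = 4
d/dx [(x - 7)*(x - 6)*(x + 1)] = 3*x^2 - 24*x + 29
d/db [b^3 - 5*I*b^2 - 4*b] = 3*b^2 - 10*I*b - 4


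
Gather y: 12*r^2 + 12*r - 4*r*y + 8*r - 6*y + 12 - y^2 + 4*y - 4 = 12*r^2 + 20*r - y^2 + y*(-4*r - 2) + 8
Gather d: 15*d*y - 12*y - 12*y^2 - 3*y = 15*d*y - 12*y^2 - 15*y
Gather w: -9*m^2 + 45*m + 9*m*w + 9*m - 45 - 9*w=-9*m^2 + 54*m + w*(9*m - 9) - 45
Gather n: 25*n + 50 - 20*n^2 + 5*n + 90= -20*n^2 + 30*n + 140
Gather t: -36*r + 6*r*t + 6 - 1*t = -36*r + t*(6*r - 1) + 6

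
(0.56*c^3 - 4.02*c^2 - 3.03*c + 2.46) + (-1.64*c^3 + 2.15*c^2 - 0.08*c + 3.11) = -1.08*c^3 - 1.87*c^2 - 3.11*c + 5.57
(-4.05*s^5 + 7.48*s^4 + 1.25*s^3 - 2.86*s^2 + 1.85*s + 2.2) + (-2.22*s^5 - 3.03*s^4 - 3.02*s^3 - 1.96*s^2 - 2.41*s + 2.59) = -6.27*s^5 + 4.45*s^4 - 1.77*s^3 - 4.82*s^2 - 0.56*s + 4.79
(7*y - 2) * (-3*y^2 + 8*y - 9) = -21*y^3 + 62*y^2 - 79*y + 18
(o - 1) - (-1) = o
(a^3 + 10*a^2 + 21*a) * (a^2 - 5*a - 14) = a^5 + 5*a^4 - 43*a^3 - 245*a^2 - 294*a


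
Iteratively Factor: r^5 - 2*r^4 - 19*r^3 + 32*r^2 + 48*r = (r)*(r^4 - 2*r^3 - 19*r^2 + 32*r + 48) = r*(r - 3)*(r^3 + r^2 - 16*r - 16) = r*(r - 3)*(r + 1)*(r^2 - 16) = r*(r - 4)*(r - 3)*(r + 1)*(r + 4)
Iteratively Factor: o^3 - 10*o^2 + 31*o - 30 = (o - 5)*(o^2 - 5*o + 6) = (o - 5)*(o - 2)*(o - 3)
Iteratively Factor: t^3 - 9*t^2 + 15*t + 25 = (t + 1)*(t^2 - 10*t + 25) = (t - 5)*(t + 1)*(t - 5)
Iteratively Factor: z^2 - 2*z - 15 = (z - 5)*(z + 3)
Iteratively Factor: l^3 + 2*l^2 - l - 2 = (l + 1)*(l^2 + l - 2) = (l - 1)*(l + 1)*(l + 2)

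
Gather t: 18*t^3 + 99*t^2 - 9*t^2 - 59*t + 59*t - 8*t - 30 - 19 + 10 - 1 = 18*t^3 + 90*t^2 - 8*t - 40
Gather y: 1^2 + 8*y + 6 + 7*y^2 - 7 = 7*y^2 + 8*y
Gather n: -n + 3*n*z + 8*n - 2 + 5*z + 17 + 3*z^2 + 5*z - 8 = n*(3*z + 7) + 3*z^2 + 10*z + 7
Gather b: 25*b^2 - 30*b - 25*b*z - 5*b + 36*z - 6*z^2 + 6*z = 25*b^2 + b*(-25*z - 35) - 6*z^2 + 42*z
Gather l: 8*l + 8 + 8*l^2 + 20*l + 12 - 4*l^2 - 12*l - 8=4*l^2 + 16*l + 12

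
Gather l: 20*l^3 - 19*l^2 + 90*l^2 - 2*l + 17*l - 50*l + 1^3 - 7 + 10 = 20*l^3 + 71*l^2 - 35*l + 4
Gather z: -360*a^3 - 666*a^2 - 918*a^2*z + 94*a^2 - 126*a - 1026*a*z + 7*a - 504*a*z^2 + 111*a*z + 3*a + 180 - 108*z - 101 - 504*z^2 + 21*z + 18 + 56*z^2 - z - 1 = -360*a^3 - 572*a^2 - 116*a + z^2*(-504*a - 448) + z*(-918*a^2 - 915*a - 88) + 96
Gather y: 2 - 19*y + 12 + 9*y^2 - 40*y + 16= 9*y^2 - 59*y + 30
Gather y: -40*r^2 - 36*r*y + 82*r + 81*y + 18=-40*r^2 + 82*r + y*(81 - 36*r) + 18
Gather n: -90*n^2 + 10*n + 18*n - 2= -90*n^2 + 28*n - 2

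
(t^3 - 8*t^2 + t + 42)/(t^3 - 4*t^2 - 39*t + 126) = (t + 2)/(t + 6)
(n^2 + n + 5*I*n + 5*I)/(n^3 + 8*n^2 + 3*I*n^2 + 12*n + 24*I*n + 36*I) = (n^2 + n*(1 + 5*I) + 5*I)/(n^3 + n^2*(8 + 3*I) + n*(12 + 24*I) + 36*I)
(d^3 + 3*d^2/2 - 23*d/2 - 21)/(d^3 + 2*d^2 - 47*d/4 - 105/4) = 2*(d + 2)/(2*d + 5)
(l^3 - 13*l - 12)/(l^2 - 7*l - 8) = (l^2 - l - 12)/(l - 8)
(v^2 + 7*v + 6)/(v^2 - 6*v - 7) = (v + 6)/(v - 7)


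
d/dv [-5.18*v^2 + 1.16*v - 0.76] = 1.16 - 10.36*v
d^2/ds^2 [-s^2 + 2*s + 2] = -2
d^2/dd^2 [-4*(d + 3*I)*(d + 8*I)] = -8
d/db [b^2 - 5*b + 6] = 2*b - 5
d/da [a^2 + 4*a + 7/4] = 2*a + 4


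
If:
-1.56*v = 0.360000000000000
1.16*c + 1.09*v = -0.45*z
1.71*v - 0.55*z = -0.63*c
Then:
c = 0.34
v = -0.23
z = -0.32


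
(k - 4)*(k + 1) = k^2 - 3*k - 4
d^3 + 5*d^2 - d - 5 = (d - 1)*(d + 1)*(d + 5)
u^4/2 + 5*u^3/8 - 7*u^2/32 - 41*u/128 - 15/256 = (u/2 + 1/4)*(u - 3/4)*(u + 1/4)*(u + 5/4)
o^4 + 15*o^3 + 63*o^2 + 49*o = o*(o + 1)*(o + 7)^2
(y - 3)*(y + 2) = y^2 - y - 6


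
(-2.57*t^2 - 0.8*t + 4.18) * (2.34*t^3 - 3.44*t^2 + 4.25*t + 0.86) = -6.0138*t^5 + 6.9688*t^4 + 1.6107*t^3 - 19.9894*t^2 + 17.077*t + 3.5948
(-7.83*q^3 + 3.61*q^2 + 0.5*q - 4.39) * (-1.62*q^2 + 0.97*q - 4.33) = 12.6846*q^5 - 13.4433*q^4 + 36.5956*q^3 - 8.0345*q^2 - 6.4233*q + 19.0087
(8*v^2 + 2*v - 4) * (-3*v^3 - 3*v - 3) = -24*v^5 - 6*v^4 - 12*v^3 - 30*v^2 + 6*v + 12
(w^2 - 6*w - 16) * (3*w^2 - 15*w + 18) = 3*w^4 - 33*w^3 + 60*w^2 + 132*w - 288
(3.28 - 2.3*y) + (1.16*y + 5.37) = 8.65 - 1.14*y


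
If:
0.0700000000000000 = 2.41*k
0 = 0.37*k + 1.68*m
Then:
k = 0.03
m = -0.01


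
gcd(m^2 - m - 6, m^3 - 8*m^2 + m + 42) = m^2 - m - 6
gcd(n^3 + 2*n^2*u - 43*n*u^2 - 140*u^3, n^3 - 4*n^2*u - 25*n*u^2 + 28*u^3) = -n^2 + 3*n*u + 28*u^2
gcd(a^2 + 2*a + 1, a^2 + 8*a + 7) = a + 1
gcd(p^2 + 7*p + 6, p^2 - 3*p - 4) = p + 1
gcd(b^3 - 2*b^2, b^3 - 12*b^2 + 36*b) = b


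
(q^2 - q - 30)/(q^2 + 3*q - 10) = (q - 6)/(q - 2)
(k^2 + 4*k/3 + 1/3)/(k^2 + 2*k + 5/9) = 3*(k + 1)/(3*k + 5)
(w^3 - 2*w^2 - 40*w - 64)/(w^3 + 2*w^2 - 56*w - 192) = (w + 2)/(w + 6)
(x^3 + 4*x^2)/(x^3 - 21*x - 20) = x^2/(x^2 - 4*x - 5)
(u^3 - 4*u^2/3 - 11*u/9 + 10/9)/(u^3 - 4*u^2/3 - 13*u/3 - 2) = (9*u^2 - 21*u + 10)/(3*(3*u^2 - 7*u - 6))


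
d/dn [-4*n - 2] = -4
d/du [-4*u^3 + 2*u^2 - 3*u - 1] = -12*u^2 + 4*u - 3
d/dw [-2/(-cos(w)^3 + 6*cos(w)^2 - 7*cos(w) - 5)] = 2*(3*cos(w)^2 - 12*cos(w) + 7)*sin(w)/(cos(w)^3 - 6*cos(w)^2 + 7*cos(w) + 5)^2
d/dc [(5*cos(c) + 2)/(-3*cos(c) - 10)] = 44*sin(c)/(3*cos(c) + 10)^2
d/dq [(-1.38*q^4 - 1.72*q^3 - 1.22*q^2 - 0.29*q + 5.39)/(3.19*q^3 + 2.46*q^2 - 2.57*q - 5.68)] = (-4.4022*q^6 - 6.7896*q^5 + 10.3004*q^4 + 42.0446*q^3 - 18.4247*q^2 - 12.6596*q + 15.4995)/(10.1761*q^6 + 15.6948*q^5 - 10.345*q^4 - 48.8828*q^3 - 21.3407*q^2 + 29.1952*q + 32.2624)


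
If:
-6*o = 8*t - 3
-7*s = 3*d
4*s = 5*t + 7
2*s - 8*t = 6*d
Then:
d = 49/18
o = 65/18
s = -7/6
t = -7/3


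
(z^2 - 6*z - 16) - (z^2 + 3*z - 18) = 2 - 9*z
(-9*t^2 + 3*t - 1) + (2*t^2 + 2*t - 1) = -7*t^2 + 5*t - 2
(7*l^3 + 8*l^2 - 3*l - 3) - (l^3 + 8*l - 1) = 6*l^3 + 8*l^2 - 11*l - 2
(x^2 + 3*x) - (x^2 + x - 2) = 2*x + 2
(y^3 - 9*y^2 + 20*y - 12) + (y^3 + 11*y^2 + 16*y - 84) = 2*y^3 + 2*y^2 + 36*y - 96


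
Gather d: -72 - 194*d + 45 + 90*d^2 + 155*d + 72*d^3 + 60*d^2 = 72*d^3 + 150*d^2 - 39*d - 27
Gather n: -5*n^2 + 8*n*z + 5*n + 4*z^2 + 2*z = -5*n^2 + n*(8*z + 5) + 4*z^2 + 2*z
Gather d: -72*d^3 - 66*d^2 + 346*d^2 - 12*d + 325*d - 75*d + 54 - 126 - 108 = -72*d^3 + 280*d^2 + 238*d - 180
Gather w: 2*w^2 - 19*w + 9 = 2*w^2 - 19*w + 9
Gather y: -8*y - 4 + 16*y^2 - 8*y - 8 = 16*y^2 - 16*y - 12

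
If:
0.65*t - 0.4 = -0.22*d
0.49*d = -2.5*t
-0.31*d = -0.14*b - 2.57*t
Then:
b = 25.11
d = 4.32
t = -0.85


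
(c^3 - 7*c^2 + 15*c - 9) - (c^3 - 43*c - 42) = -7*c^2 + 58*c + 33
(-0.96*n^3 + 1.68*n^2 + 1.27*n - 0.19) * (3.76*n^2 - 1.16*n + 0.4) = -3.6096*n^5 + 7.4304*n^4 + 2.4424*n^3 - 1.5156*n^2 + 0.7284*n - 0.076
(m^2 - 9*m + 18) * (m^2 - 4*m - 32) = m^4 - 13*m^3 + 22*m^2 + 216*m - 576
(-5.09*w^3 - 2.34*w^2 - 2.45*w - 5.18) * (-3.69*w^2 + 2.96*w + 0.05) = 18.7821*w^5 - 6.4318*w^4 + 1.8596*w^3 + 11.7452*w^2 - 15.4553*w - 0.259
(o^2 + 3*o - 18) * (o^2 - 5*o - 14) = o^4 - 2*o^3 - 47*o^2 + 48*o + 252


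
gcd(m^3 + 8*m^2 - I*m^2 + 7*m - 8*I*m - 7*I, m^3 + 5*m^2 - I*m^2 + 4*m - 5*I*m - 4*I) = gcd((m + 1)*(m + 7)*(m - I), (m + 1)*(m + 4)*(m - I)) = m^2 + m*(1 - I) - I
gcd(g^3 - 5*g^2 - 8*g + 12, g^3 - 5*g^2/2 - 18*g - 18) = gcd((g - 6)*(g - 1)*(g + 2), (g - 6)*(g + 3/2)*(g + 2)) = g^2 - 4*g - 12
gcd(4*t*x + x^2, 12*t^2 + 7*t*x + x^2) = 4*t + x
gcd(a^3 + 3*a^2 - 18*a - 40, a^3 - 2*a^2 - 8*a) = a^2 - 2*a - 8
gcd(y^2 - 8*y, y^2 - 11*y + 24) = y - 8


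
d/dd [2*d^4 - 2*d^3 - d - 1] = 8*d^3 - 6*d^2 - 1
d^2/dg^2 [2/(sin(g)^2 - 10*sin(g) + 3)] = 4*(-2*sin(g)^4 + 15*sin(g)^3 - 41*sin(g)^2 - 45*sin(g) + 97)/(sin(g)^2 - 10*sin(g) + 3)^3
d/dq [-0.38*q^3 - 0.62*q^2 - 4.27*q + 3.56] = -1.14*q^2 - 1.24*q - 4.27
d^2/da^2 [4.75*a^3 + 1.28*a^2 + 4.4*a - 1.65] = 28.5*a + 2.56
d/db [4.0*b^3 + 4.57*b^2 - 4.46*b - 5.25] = 12.0*b^2 + 9.14*b - 4.46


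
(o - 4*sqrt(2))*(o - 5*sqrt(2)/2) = o^2 - 13*sqrt(2)*o/2 + 20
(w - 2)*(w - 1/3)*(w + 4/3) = w^3 - w^2 - 22*w/9 + 8/9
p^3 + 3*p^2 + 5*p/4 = p*(p + 1/2)*(p + 5/2)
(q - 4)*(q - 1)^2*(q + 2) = q^4 - 4*q^3 - 3*q^2 + 14*q - 8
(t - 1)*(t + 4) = t^2 + 3*t - 4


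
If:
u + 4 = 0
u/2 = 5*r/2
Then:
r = -4/5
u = -4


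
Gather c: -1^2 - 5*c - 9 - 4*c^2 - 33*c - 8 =-4*c^2 - 38*c - 18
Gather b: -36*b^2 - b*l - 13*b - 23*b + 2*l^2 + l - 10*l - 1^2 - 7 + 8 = -36*b^2 + b*(-l - 36) + 2*l^2 - 9*l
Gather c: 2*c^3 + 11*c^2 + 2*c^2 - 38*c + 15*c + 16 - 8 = 2*c^3 + 13*c^2 - 23*c + 8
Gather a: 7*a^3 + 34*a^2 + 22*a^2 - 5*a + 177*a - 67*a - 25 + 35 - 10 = 7*a^3 + 56*a^2 + 105*a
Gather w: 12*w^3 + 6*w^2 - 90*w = 12*w^3 + 6*w^2 - 90*w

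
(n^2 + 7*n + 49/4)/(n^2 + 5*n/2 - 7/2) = (n + 7/2)/(n - 1)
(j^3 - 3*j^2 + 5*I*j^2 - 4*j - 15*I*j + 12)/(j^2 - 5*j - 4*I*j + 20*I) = (j^3 + j^2*(-3 + 5*I) - j*(4 + 15*I) + 12)/(j^2 - j*(5 + 4*I) + 20*I)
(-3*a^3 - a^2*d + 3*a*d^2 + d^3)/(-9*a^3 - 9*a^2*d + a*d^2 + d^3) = (a - d)/(3*a - d)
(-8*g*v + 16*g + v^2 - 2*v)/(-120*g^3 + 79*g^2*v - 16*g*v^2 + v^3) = (v - 2)/(15*g^2 - 8*g*v + v^2)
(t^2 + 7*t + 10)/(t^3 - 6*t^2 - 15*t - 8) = (t^2 + 7*t + 10)/(t^3 - 6*t^2 - 15*t - 8)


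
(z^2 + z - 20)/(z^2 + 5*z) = (z - 4)/z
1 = 1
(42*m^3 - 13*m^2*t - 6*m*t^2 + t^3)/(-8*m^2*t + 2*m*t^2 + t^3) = (-21*m^2 - 4*m*t + t^2)/(t*(4*m + t))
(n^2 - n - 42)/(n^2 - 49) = (n + 6)/(n + 7)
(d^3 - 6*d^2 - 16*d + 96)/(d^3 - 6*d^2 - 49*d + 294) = (d^2 - 16)/(d^2 - 49)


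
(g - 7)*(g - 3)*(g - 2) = g^3 - 12*g^2 + 41*g - 42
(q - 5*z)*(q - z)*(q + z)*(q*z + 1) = q^4*z - 5*q^3*z^2 + q^3 - q^2*z^3 - 5*q^2*z + 5*q*z^4 - q*z^2 + 5*z^3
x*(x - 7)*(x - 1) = x^3 - 8*x^2 + 7*x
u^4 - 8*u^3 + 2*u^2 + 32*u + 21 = (u - 7)*(u - 3)*(u + 1)^2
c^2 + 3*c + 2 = (c + 1)*(c + 2)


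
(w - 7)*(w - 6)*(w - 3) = w^3 - 16*w^2 + 81*w - 126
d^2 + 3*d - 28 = (d - 4)*(d + 7)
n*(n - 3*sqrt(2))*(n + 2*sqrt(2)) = n^3 - sqrt(2)*n^2 - 12*n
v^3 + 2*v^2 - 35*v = v*(v - 5)*(v + 7)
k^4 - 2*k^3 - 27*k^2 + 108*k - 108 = (k - 3)^2*(k - 2)*(k + 6)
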